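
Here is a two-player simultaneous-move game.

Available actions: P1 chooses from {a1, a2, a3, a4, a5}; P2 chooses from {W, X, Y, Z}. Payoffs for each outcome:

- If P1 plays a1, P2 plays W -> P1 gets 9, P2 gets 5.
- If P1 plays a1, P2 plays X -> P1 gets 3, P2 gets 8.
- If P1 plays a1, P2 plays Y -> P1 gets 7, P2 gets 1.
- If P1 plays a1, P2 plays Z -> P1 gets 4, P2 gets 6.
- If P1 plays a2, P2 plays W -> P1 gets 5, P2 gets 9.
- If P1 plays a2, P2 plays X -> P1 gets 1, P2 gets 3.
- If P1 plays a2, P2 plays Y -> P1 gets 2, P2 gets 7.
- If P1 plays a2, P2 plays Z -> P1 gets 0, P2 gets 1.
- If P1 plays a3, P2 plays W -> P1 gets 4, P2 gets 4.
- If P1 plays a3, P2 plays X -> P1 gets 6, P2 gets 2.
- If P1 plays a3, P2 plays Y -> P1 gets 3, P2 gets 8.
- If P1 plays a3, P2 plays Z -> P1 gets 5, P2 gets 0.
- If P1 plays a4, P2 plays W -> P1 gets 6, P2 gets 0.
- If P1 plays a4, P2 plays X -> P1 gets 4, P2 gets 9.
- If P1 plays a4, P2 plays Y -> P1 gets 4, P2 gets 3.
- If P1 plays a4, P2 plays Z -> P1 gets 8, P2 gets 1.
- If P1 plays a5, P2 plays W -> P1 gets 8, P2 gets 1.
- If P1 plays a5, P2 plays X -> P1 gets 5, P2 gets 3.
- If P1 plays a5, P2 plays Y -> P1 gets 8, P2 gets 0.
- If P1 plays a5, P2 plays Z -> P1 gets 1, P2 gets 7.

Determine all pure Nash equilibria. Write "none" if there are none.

There is no pure-strategy Nash equilibrium.

Mark each player's best response to every combination of opponents' strategies; a profile where every player is best-responding is a pure Nash equilibrium.
P1 against W: payoffs 9, 5, 4, 6, 8 → best response a1.
P1 against X: payoffs 3, 1, 6, 4, 5 → best response a3.
P1 against Y: payoffs 7, 2, 3, 4, 8 → best response a5.
P1 against Z: payoffs 4, 0, 5, 8, 1 → best response a4.
P2 against a1: payoffs 5, 8, 1, 6 → best response X.
P2 against a2: payoffs 9, 3, 7, 1 → best response W.
P2 against a3: payoffs 4, 2, 8, 0 → best response Y.
P2 against a4: payoffs 0, 9, 3, 1 → best response X.
P2 against a5: payoffs 1, 3, 0, 7 → best response Z.
No profile is a mutual best response for all players.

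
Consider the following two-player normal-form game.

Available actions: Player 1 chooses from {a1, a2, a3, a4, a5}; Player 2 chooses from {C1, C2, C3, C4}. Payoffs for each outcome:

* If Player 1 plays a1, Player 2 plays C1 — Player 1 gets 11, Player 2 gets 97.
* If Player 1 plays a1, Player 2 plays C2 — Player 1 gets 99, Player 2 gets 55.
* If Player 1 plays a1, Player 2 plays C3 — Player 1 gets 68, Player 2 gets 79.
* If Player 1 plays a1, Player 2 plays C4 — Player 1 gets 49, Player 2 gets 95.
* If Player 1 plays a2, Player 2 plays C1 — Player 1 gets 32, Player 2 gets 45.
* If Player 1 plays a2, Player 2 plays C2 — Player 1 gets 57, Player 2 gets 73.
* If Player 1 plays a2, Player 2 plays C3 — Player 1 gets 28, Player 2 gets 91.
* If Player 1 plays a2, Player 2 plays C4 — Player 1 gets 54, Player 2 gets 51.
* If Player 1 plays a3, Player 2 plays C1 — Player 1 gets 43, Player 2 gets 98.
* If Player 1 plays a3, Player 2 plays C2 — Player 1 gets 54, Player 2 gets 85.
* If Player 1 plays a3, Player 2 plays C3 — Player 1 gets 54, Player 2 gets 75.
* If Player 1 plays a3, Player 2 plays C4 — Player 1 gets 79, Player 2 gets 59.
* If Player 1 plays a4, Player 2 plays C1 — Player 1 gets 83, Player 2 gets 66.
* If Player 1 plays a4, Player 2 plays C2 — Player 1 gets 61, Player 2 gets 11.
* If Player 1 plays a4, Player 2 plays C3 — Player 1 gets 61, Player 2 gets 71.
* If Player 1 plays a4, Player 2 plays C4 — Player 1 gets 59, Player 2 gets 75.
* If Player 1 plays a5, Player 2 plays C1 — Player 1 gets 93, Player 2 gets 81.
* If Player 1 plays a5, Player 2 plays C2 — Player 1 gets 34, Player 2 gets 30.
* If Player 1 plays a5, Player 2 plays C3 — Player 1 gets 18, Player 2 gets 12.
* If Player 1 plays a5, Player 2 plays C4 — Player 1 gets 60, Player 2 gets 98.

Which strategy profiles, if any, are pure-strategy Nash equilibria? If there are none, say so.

(a1, C1): Player 1 can switch to a2 (11 → 32). Not NE.
(a1, C2): Player 2 can switch to C1 (55 → 97). Not NE.
(a1, C3): Player 2 can switch to C1 (79 → 97). Not NE.
(a1, C4): Player 1 can switch to a2 (49 → 54). Not NE.
(a2, C1): Player 1 can switch to a3 (32 → 43). Not NE.
(a2, C2): Player 1 can switch to a1 (57 → 99). Not NE.
(a2, C3): Player 1 can switch to a1 (28 → 68). Not NE.
(a2, C4): Player 1 can switch to a3 (54 → 79). Not NE.
(a3, C1): Player 1 can switch to a4 (43 → 83). Not NE.
(a3, C2): Player 1 can switch to a1 (54 → 99). Not NE.
(The remaining 10 profiles each have a profitable deviation by the same check.)

There is no pure-strategy Nash equilibrium.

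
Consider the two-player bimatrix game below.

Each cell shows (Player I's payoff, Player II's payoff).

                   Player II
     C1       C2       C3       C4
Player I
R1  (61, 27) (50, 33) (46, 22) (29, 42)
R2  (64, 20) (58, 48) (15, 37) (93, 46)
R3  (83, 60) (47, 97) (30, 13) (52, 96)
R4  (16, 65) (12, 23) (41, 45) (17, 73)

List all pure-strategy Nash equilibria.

Pure NE: (R2, C2)

(R1, C1): Player I can switch to R2 (61 → 64). Not NE.
(R1, C2): Player I can switch to R2 (50 → 58). Not NE.
(R1, C3): Player II can switch to C1 (22 → 27). Not NE.
(R1, C4): Player I can switch to R2 (29 → 93). Not NE.
(R2, C1): Player I can switch to R3 (64 → 83). Not NE.
(R2, C2): Player I gets 58, best alternative 50; Player II gets 48, best alternative 46. No profitable deviation — NE.
(R2, C3): Player I can switch to R1 (15 → 46). Not NE.
(The remaining 9 profiles each have a profitable deviation by the same check.)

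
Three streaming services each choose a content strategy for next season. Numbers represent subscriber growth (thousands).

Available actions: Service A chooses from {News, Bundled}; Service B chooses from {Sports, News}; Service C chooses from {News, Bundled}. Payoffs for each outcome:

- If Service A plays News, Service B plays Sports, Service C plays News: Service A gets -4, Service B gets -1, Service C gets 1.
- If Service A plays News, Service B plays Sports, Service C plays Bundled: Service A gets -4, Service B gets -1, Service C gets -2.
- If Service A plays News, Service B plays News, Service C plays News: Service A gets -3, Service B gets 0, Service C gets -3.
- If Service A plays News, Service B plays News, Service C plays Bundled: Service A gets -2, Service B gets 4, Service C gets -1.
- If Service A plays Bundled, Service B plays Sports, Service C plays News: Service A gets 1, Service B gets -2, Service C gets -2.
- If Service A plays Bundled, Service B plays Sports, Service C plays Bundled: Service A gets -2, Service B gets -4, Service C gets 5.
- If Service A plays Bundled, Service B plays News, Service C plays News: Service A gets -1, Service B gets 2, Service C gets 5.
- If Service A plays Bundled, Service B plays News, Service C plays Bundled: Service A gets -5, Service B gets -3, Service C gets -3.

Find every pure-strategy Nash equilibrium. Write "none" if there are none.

The pure Nash equilibria are (News, News, Bundled), (Bundled, News, News).

Service A against (Sports, News): payoffs -4, 1 → best response Bundled.
Service A against (Sports, Bundled): payoffs -4, -2 → best response Bundled.
Service A against (News, News): payoffs -3, -1 → best response Bundled.
Service A against (News, Bundled): payoffs -2, -5 → best response News.
Service B against (News, News): payoffs -1, 0 → best response News.
Service B against (News, Bundled): payoffs -1, 4 → best response News.
Service B against (Bundled, News): payoffs -2, 2 → best response News.
Service B against (Bundled, Bundled): payoffs -4, -3 → best response News.
Service C against (News, Sports): payoffs 1, -2 → best response News.
Service C against (News, News): payoffs -3, -1 → best response Bundled.
Service C against (Bundled, Sports): payoffs -2, 5 → best response Bundled.
Service C against (Bundled, News): payoffs 5, -3 → best response News.
Mutual best responses: (News, News, Bundled); (Bundled, News, News).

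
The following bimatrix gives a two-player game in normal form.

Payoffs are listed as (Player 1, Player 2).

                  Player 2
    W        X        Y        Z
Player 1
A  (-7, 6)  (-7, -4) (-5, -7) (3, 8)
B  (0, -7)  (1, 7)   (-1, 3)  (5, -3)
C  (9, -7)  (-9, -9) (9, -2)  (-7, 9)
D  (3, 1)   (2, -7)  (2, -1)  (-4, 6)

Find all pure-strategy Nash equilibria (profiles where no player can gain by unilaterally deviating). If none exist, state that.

There is no pure-strategy Nash equilibrium.

Mark each player's best response to every combination of opponents' strategies; a profile where every player is best-responding is a pure Nash equilibrium.
Player 1 against W: payoffs -7, 0, 9, 3 → best response C.
Player 1 against X: payoffs -7, 1, -9, 2 → best response D.
Player 1 against Y: payoffs -5, -1, 9, 2 → best response C.
Player 1 against Z: payoffs 3, 5, -7, -4 → best response B.
Player 2 against A: payoffs 6, -4, -7, 8 → best response Z.
Player 2 against B: payoffs -7, 7, 3, -3 → best response X.
Player 2 against C: payoffs -7, -9, -2, 9 → best response Z.
Player 2 against D: payoffs 1, -7, -1, 6 → best response Z.
No profile is a mutual best response for all players.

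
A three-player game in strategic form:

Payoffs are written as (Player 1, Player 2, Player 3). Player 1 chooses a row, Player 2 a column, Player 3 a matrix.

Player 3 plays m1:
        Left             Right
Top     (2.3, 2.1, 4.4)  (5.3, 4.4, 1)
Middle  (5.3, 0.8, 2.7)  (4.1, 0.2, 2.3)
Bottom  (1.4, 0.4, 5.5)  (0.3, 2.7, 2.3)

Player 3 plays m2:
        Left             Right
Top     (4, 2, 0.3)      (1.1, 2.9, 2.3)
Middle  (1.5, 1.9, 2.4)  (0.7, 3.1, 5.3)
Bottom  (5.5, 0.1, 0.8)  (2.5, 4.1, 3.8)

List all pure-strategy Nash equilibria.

Mark each player's best response to every combination of opponents' strategies; a profile where every player is best-responding is a pure Nash equilibrium.
Player 1 against (Left, m1): payoffs 2.3, 5.3, 1.4 → best response Middle.
Player 1 against (Left, m2): payoffs 4, 1.5, 5.5 → best response Bottom.
Player 1 against (Right, m1): payoffs 5.3, 4.1, 0.3 → best response Top.
Player 1 against (Right, m2): payoffs 1.1, 0.7, 2.5 → best response Bottom.
Player 2 against (Top, m1): payoffs 2.1, 4.4 → best response Right.
Player 2 against (Top, m2): payoffs 2, 2.9 → best response Right.
Player 2 against (Middle, m1): payoffs 0.8, 0.2 → best response Left.
Player 2 against (Middle, m2): payoffs 1.9, 3.1 → best response Right.
Player 2 against (Bottom, m1): payoffs 0.4, 2.7 → best response Right.
Player 2 against (Bottom, m2): payoffs 0.1, 4.1 → best response Right.
Player 3 against (Top, Left): payoffs 4.4, 0.3 → best response m1.
Player 3 against (Top, Right): payoffs 1, 2.3 → best response m2.
Player 3 against (Middle, Left): payoffs 2.7, 2.4 → best response m1.
Player 3 against (Middle, Right): payoffs 2.3, 5.3 → best response m2.
Player 3 against (Bottom, Left): payoffs 5.5, 0.8 → best response m1.
Player 3 against (Bottom, Right): payoffs 2.3, 3.8 → best response m2.
Mutual best responses: (Middle, Left, m1); (Bottom, Right, m2).

(Middle, Left, m1), (Bottom, Right, m2)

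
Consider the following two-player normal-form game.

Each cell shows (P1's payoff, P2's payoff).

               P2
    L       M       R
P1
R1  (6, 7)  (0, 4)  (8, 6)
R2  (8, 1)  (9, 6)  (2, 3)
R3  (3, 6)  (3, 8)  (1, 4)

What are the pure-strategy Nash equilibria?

(R2, M)

P1 against L: payoffs 6, 8, 3 → best response R2.
P1 against M: payoffs 0, 9, 3 → best response R2.
P1 against R: payoffs 8, 2, 1 → best response R1.
P2 against R1: payoffs 7, 4, 6 → best response L.
P2 against R2: payoffs 1, 6, 3 → best response M.
P2 against R3: payoffs 6, 8, 4 → best response M.
Mutual best responses: (R2, M).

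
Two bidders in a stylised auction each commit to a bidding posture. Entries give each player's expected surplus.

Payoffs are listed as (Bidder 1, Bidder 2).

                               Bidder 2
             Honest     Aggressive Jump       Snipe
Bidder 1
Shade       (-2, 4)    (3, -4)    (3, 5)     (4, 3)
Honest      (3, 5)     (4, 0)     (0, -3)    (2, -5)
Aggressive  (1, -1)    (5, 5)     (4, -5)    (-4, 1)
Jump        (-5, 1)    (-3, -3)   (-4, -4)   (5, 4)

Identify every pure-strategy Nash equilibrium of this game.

Bidder 1 against Honest: payoffs -2, 3, 1, -5 → best response Honest.
Bidder 1 against Aggressive: payoffs 3, 4, 5, -3 → best response Aggressive.
Bidder 1 against Jump: payoffs 3, 0, 4, -4 → best response Aggressive.
Bidder 1 against Snipe: payoffs 4, 2, -4, 5 → best response Jump.
Bidder 2 against Shade: payoffs 4, -4, 5, 3 → best response Jump.
Bidder 2 against Honest: payoffs 5, 0, -3, -5 → best response Honest.
Bidder 2 against Aggressive: payoffs -1, 5, -5, 1 → best response Aggressive.
Bidder 2 against Jump: payoffs 1, -3, -4, 4 → best response Snipe.
Mutual best responses: (Honest, Honest); (Aggressive, Aggressive); (Jump, Snipe).

Pure-strategy Nash equilibria: (Honest, Honest); (Aggressive, Aggressive); (Jump, Snipe)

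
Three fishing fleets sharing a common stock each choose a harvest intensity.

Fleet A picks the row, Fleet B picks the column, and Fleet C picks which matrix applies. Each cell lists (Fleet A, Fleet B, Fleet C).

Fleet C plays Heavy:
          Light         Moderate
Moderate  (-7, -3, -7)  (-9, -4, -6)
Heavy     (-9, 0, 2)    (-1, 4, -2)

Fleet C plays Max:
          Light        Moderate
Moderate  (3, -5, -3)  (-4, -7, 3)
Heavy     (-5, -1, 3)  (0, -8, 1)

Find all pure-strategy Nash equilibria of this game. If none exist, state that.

(Moderate, Light, Heavy): Fleet C can switch to Max (-7 → -3). Not NE.
(Moderate, Light, Max): Fleet A gets 3, best alternative -5; Fleet B gets -5, best alternative -7; Fleet C gets -3, best alternative -7. No profitable deviation — NE.
(Moderate, Moderate, Heavy): Fleet A can switch to Heavy (-9 → -1). Not NE.
(Moderate, Moderate, Max): Fleet A can switch to Heavy (-4 → 0). Not NE.
(Heavy, Light, Heavy): Fleet A can switch to Moderate (-9 → -7). Not NE.
(Heavy, Light, Max): Fleet A can switch to Moderate (-5 → 3). Not NE.
(Heavy, Moderate, Heavy): Fleet C can switch to Max (-2 → 1). Not NE.
(Heavy, Moderate, Max): Fleet B can switch to Light (-8 → -1). Not NE.

The unique pure-strategy Nash equilibrium is (Moderate, Light, Max).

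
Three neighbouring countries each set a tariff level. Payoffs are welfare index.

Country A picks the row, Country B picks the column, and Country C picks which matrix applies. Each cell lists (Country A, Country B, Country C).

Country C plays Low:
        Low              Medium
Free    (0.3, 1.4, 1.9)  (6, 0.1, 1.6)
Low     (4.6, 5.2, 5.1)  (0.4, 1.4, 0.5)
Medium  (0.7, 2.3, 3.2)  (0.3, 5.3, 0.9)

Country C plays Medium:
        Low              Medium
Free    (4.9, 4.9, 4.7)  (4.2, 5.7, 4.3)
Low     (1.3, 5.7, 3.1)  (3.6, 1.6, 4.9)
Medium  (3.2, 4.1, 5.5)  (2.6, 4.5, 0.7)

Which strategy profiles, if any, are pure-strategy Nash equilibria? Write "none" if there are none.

Mark each player's best response to every combination of opponents' strategies; a profile where every player is best-responding is a pure Nash equilibrium.
Country A against (Low, Low): payoffs 0.3, 4.6, 0.7 → best response Low.
Country A against (Low, Medium): payoffs 4.9, 1.3, 3.2 → best response Free.
Country A against (Medium, Low): payoffs 6, 0.4, 0.3 → best response Free.
Country A against (Medium, Medium): payoffs 4.2, 3.6, 2.6 → best response Free.
Country B against (Free, Low): payoffs 1.4, 0.1 → best response Low.
Country B against (Free, Medium): payoffs 4.9, 5.7 → best response Medium.
Country B against (Low, Low): payoffs 5.2, 1.4 → best response Low.
Country B against (Low, Medium): payoffs 5.7, 1.6 → best response Low.
Country B against (Medium, Low): payoffs 2.3, 5.3 → best response Medium.
Country B against (Medium, Medium): payoffs 4.1, 4.5 → best response Medium.
Country C against (Free, Low): payoffs 1.9, 4.7 → best response Medium.
Country C against (Free, Medium): payoffs 1.6, 4.3 → best response Medium.
Country C against (Low, Low): payoffs 5.1, 3.1 → best response Low.
Country C against (Low, Medium): payoffs 0.5, 4.9 → best response Medium.
Country C against (Medium, Low): payoffs 3.2, 5.5 → best response Medium.
Country C against (Medium, Medium): payoffs 0.9, 0.7 → best response Low.
Mutual best responses: (Free, Medium, Medium); (Low, Low, Low).

(Free, Medium, Medium); (Low, Low, Low)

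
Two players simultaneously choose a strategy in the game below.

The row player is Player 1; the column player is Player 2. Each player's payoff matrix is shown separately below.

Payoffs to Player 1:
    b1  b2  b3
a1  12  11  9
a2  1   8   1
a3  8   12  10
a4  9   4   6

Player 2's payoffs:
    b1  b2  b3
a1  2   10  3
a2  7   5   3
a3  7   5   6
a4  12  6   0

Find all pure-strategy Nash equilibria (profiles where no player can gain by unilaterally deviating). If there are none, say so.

(a1, b1): Player 2 can switch to b2 (2 → 10). Not NE.
(a1, b2): Player 1 can switch to a3 (11 → 12). Not NE.
(a1, b3): Player 1 can switch to a3 (9 → 10). Not NE.
(a2, b1): Player 1 can switch to a1 (1 → 12). Not NE.
(a2, b2): Player 1 can switch to a1 (8 → 11). Not NE.
(a2, b3): Player 1 can switch to a1 (1 → 9). Not NE.
(The remaining 6 profiles each have a profitable deviation by the same check.)

This game has no pure Nash equilibrium.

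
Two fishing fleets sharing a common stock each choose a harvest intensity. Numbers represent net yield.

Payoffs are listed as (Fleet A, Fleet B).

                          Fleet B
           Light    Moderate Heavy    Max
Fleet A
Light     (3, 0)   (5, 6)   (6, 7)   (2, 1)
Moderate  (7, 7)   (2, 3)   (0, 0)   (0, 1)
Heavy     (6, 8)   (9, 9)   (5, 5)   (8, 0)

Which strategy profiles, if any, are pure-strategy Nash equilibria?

Fleet A against Light: payoffs 3, 7, 6 → best response Moderate.
Fleet A against Moderate: payoffs 5, 2, 9 → best response Heavy.
Fleet A against Heavy: payoffs 6, 0, 5 → best response Light.
Fleet A against Max: payoffs 2, 0, 8 → best response Heavy.
Fleet B against Light: payoffs 0, 6, 7, 1 → best response Heavy.
Fleet B against Moderate: payoffs 7, 3, 0, 1 → best response Light.
Fleet B against Heavy: payoffs 8, 9, 5, 0 → best response Moderate.
Mutual best responses: (Light, Heavy); (Moderate, Light); (Heavy, Moderate).

(Light, Heavy); (Moderate, Light); (Heavy, Moderate)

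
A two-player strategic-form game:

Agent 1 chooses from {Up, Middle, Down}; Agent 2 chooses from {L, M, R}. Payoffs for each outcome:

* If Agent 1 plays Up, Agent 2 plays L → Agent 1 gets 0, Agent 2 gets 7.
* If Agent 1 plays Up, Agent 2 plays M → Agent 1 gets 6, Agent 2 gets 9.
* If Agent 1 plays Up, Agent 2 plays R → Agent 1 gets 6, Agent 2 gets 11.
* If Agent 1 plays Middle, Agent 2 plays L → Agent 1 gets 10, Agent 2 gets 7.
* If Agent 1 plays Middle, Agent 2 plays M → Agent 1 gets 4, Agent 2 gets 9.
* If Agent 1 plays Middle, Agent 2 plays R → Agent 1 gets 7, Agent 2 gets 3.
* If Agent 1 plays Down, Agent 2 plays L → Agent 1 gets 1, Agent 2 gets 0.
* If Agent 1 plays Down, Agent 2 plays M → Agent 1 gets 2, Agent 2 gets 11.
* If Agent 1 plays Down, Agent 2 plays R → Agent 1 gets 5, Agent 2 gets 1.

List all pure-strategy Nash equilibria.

(Up, L): Agent 1 can switch to Middle (0 → 10). Not NE.
(Up, M): Agent 2 can switch to R (9 → 11). Not NE.
(Up, R): Agent 1 can switch to Middle (6 → 7). Not NE.
(Middle, L): Agent 2 can switch to M (7 → 9). Not NE.
(Middle, M): Agent 1 can switch to Up (4 → 6). Not NE.
(Middle, R): Agent 2 can switch to L (3 → 7). Not NE.
(Down, L): Agent 1 can switch to Middle (1 → 10). Not NE.
(Down, M): Agent 1 can switch to Up (2 → 6). Not NE.
(The remaining 1 profile has a profitable deviation by the same check.)

No pure-strategy Nash equilibrium.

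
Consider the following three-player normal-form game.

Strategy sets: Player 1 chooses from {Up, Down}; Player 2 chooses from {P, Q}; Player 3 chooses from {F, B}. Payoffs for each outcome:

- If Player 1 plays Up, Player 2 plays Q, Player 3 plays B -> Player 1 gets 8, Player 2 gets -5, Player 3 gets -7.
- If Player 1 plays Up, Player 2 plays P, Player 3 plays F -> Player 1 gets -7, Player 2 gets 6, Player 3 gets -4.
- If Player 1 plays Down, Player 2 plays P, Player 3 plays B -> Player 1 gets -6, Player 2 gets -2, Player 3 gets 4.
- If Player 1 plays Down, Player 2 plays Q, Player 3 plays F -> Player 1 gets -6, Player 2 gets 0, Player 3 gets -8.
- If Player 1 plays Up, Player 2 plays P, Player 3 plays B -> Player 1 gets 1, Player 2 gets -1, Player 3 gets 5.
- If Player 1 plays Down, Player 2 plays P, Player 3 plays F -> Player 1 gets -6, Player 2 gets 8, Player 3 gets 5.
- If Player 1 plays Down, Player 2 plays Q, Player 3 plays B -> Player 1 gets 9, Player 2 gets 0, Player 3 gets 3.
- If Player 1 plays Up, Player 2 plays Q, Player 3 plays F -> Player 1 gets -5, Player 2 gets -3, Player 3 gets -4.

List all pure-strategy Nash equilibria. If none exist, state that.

(Up, P, F): Player 1 can switch to Down (-7 → -6). Not NE.
(Up, P, B): Player 1 gets 1, best alternative -6; Player 2 gets -1, best alternative -5; Player 3 gets 5, best alternative -4. No profitable deviation — NE.
(Up, Q, F): Player 2 can switch to P (-3 → 6). Not NE.
(Up, Q, B): Player 1 can switch to Down (8 → 9). Not NE.
(Down, P, F): Player 1 gets -6, best alternative -7; Player 2 gets 8, best alternative 0; Player 3 gets 5, best alternative 4. No profitable deviation — NE.
(Down, P, B): Player 1 can switch to Up (-6 → 1). Not NE.
(Down, Q, F): Player 1 can switch to Up (-6 → -5). Not NE.
(Down, Q, B): Player 1 gets 9, best alternative 8; Player 2 gets 0, best alternative -2; Player 3 gets 3, best alternative -8. No profitable deviation — NE.

Pure-strategy Nash equilibria: (Up, P, B), (Down, P, F), (Down, Q, B)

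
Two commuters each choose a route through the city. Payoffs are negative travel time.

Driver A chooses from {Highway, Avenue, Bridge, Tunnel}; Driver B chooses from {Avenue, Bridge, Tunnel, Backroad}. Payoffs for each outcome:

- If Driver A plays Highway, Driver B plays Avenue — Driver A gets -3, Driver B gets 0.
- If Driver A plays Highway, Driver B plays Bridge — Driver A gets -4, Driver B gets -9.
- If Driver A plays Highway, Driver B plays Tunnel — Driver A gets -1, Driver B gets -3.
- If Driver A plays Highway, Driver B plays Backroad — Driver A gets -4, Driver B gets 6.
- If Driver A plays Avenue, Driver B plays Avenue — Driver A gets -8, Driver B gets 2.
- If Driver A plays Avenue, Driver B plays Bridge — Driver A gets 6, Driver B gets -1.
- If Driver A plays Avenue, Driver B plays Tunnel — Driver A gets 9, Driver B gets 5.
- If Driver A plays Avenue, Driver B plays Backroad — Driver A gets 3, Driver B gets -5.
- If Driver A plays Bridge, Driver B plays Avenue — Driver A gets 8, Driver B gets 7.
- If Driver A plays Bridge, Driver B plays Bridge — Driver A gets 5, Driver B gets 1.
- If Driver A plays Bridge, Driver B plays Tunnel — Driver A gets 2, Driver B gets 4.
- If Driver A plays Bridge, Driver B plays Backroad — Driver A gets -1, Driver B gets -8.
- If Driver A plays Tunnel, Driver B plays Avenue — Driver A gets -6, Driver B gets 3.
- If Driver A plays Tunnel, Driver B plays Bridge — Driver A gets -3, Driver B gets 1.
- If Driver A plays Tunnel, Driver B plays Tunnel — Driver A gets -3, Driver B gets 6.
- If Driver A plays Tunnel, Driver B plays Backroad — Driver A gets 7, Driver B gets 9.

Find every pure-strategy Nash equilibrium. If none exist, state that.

(Highway, Avenue): Driver A can switch to Bridge (-3 → 8). Not NE.
(Highway, Bridge): Driver A can switch to Avenue (-4 → 6). Not NE.
(Highway, Tunnel): Driver A can switch to Avenue (-1 → 9). Not NE.
(Highway, Backroad): Driver A can switch to Avenue (-4 → 3). Not NE.
(Avenue, Avenue): Driver A can switch to Highway (-8 → -3). Not NE.
(Avenue, Bridge): Driver B can switch to Avenue (-1 → 2). Not NE.
(Avenue, Tunnel): Driver A gets 9, best alternative 2; Driver B gets 5, best alternative 2. No profitable deviation — NE.
(Avenue, Backroad): Driver A can switch to Tunnel (3 → 7). Not NE.
(Bridge, Avenue): Driver A gets 8, best alternative -3; Driver B gets 7, best alternative 4. No profitable deviation — NE.
(Bridge, Bridge): Driver A can switch to Avenue (5 → 6). Not NE.
(Bridge, Tunnel): Driver A can switch to Avenue (2 → 9). Not NE.
(Bridge, Backroad): Driver A can switch to Avenue (-1 → 3). Not NE.
(Tunnel, Backroad): Driver A gets 7, best alternative 3; Driver B gets 9, best alternative 6. No profitable deviation — NE.
(The remaining 3 profiles each have a profitable deviation by the same check.)

The pure Nash equilibria are (Avenue, Tunnel) and (Bridge, Avenue) and (Tunnel, Backroad).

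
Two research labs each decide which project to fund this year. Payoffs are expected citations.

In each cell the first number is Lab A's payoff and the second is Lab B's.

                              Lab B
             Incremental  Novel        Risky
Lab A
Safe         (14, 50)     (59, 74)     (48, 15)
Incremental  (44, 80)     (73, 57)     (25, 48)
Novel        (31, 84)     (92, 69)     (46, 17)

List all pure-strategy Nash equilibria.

For each player, find the best response to each opponent profile; mutual best responses are the pure NE.
Lab A against Incremental: payoffs 14, 44, 31 → best response Incremental.
Lab A against Novel: payoffs 59, 73, 92 → best response Novel.
Lab A against Risky: payoffs 48, 25, 46 → best response Safe.
Lab B against Safe: payoffs 50, 74, 15 → best response Novel.
Lab B against Incremental: payoffs 80, 57, 48 → best response Incremental.
Lab B against Novel: payoffs 84, 69, 17 → best response Incremental.
Mutual best responses: (Incremental, Incremental).

The unique pure-strategy Nash equilibrium is (Incremental, Incremental).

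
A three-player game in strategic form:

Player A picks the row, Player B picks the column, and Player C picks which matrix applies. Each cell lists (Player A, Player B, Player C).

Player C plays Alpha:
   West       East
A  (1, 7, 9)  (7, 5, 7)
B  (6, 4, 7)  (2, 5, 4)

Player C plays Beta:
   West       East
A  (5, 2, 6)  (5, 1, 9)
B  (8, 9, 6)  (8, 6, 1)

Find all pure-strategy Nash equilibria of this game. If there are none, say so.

Player A against (West, Alpha): payoffs 1, 6 → best response B.
Player A against (West, Beta): payoffs 5, 8 → best response B.
Player A against (East, Alpha): payoffs 7, 2 → best response A.
Player A against (East, Beta): payoffs 5, 8 → best response B.
Player B against (A, Alpha): payoffs 7, 5 → best response West.
Player B against (A, Beta): payoffs 2, 1 → best response West.
Player B against (B, Alpha): payoffs 4, 5 → best response East.
Player B against (B, Beta): payoffs 9, 6 → best response West.
Player C against (A, West): payoffs 9, 6 → best response Alpha.
Player C against (A, East): payoffs 7, 9 → best response Beta.
Player C against (B, West): payoffs 7, 6 → best response Alpha.
Player C against (B, East): payoffs 4, 1 → best response Alpha.
No profile is a mutual best response for all players.

There is no pure-strategy Nash equilibrium.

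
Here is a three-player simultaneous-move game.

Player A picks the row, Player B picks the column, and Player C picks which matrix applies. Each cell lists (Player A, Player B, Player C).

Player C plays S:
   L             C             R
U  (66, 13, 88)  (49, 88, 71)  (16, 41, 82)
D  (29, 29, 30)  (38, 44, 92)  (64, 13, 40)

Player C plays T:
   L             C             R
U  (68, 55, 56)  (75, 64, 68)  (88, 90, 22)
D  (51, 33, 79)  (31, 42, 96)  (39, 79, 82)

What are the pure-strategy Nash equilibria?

For each player, find the best response to each opponent profile; mutual best responses are the pure NE.
Player A against (L, S): payoffs 66, 29 → best response U.
Player A against (L, T): payoffs 68, 51 → best response U.
Player A against (C, S): payoffs 49, 38 → best response U.
Player A against (C, T): payoffs 75, 31 → best response U.
Player A against (R, S): payoffs 16, 64 → best response D.
Player A against (R, T): payoffs 88, 39 → best response U.
Player B against (U, S): payoffs 13, 88, 41 → best response C.
Player B against (U, T): payoffs 55, 64, 90 → best response R.
Player B against (D, S): payoffs 29, 44, 13 → best response C.
Player B against (D, T): payoffs 33, 42, 79 → best response R.
Player C against (U, L): payoffs 88, 56 → best response S.
Player C against (U, C): payoffs 71, 68 → best response S.
Player C against (U, R): payoffs 82, 22 → best response S.
Player C against (D, L): payoffs 30, 79 → best response T.
Player C against (D, C): payoffs 92, 96 → best response T.
Player C against (D, R): payoffs 40, 82 → best response T.
Mutual best responses: (U, C, S).

Pure NE: (U, C, S)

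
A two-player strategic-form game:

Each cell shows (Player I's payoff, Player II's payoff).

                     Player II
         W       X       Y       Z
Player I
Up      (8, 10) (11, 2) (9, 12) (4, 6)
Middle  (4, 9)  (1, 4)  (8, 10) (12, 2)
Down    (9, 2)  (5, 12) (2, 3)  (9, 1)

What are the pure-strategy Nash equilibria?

(Up, W): Player I can switch to Down (8 → 9). Not NE.
(Up, X): Player II can switch to W (2 → 10). Not NE.
(Up, Y): Player I gets 9, best alternative 8; Player II gets 12, best alternative 10. No profitable deviation — NE.
(Up, Z): Player I can switch to Middle (4 → 12). Not NE.
(Middle, W): Player I can switch to Up (4 → 8). Not NE.
(Middle, X): Player I can switch to Up (1 → 11). Not NE.
(Middle, Y): Player I can switch to Up (8 → 9). Not NE.
(Middle, Z): Player II can switch to W (2 → 9). Not NE.
(Down, W): Player II can switch to X (2 → 12). Not NE.
(The remaining 3 profiles each have a profitable deviation by the same check.)

(Up, Y)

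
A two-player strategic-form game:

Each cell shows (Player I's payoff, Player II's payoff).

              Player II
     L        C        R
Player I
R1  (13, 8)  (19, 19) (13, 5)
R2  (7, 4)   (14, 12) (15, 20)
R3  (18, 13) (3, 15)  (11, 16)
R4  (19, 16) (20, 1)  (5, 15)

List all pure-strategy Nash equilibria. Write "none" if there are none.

(R1, L): Player I can switch to R3 (13 → 18). Not NE.
(R1, C): Player I can switch to R4 (19 → 20). Not NE.
(R1, R): Player I can switch to R2 (13 → 15). Not NE.
(R2, L): Player I can switch to R1 (7 → 13). Not NE.
(R2, C): Player I can switch to R1 (14 → 19). Not NE.
(R2, R): Player I gets 15, best alternative 13; Player II gets 20, best alternative 12. No profitable deviation — NE.
(R3, L): Player I can switch to R4 (18 → 19). Not NE.
(R3, C): Player I can switch to R1 (3 → 19). Not NE.
(R3, R): Player I can switch to R1 (11 → 13). Not NE.
(R4, L): Player I gets 19, best alternative 18; Player II gets 16, best alternative 15. No profitable deviation — NE.
(The remaining 2 profiles each have a profitable deviation by the same check.)

(R2, R), (R4, L)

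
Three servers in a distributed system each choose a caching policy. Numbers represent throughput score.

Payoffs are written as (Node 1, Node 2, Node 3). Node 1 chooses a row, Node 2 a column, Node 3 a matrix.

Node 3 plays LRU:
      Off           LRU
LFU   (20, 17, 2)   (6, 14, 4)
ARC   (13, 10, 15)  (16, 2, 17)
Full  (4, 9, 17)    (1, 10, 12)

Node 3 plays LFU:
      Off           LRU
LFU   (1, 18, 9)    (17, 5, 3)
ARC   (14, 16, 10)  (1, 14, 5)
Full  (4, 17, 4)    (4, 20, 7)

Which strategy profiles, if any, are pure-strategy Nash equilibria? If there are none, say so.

Mark each player's best response to every combination of opponents' strategies; a profile where every player is best-responding is a pure Nash equilibrium.
Node 1 against (Off, LRU): payoffs 20, 13, 4 → best response LFU.
Node 1 against (Off, LFU): payoffs 1, 14, 4 → best response ARC.
Node 1 against (LRU, LRU): payoffs 6, 16, 1 → best response ARC.
Node 1 against (LRU, LFU): payoffs 17, 1, 4 → best response LFU.
Node 2 against (LFU, LRU): payoffs 17, 14 → best response Off.
Node 2 against (LFU, LFU): payoffs 18, 5 → best response Off.
Node 2 against (ARC, LRU): payoffs 10, 2 → best response Off.
Node 2 against (ARC, LFU): payoffs 16, 14 → best response Off.
Node 2 against (Full, LRU): payoffs 9, 10 → best response LRU.
Node 2 against (Full, LFU): payoffs 17, 20 → best response LRU.
Node 3 against (LFU, Off): payoffs 2, 9 → best response LFU.
Node 3 against (LFU, LRU): payoffs 4, 3 → best response LRU.
Node 3 against (ARC, Off): payoffs 15, 10 → best response LRU.
Node 3 against (ARC, LRU): payoffs 17, 5 → best response LRU.
Node 3 against (Full, Off): payoffs 17, 4 → best response LRU.
Node 3 against (Full, LRU): payoffs 12, 7 → best response LRU.
No profile is a mutual best response for all players.

none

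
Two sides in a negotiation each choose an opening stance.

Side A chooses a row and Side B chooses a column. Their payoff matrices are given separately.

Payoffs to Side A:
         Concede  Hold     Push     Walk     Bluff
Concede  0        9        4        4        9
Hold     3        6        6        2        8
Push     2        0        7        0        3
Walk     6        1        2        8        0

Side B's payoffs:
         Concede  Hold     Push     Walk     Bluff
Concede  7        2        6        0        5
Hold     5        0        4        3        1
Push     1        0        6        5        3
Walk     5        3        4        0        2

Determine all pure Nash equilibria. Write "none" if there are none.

Side A against Concede: payoffs 0, 3, 2, 6 → best response Walk.
Side A against Hold: payoffs 9, 6, 0, 1 → best response Concede.
Side A against Push: payoffs 4, 6, 7, 2 → best response Push.
Side A against Walk: payoffs 4, 2, 0, 8 → best response Walk.
Side A against Bluff: payoffs 9, 8, 3, 0 → best response Concede.
Side B against Concede: payoffs 7, 2, 6, 0, 5 → best response Concede.
Side B against Hold: payoffs 5, 0, 4, 3, 1 → best response Concede.
Side B against Push: payoffs 1, 0, 6, 5, 3 → best response Push.
Side B against Walk: payoffs 5, 3, 4, 0, 2 → best response Concede.
Mutual best responses: (Push, Push); (Walk, Concede).

The pure Nash equilibria are (Push, Push), (Walk, Concede).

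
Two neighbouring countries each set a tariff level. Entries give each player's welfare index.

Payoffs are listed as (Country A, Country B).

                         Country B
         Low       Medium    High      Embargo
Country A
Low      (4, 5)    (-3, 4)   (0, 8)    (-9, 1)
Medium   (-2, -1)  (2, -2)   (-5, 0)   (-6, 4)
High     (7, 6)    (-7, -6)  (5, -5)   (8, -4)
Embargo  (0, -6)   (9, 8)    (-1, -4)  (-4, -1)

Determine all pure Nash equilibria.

The pure Nash equilibria are (High, Low) and (Embargo, Medium).

For each player, find the best response to each opponent profile; mutual best responses are the pure NE.
Country A against Low: payoffs 4, -2, 7, 0 → best response High.
Country A against Medium: payoffs -3, 2, -7, 9 → best response Embargo.
Country A against High: payoffs 0, -5, 5, -1 → best response High.
Country A against Embargo: payoffs -9, -6, 8, -4 → best response High.
Country B against Low: payoffs 5, 4, 8, 1 → best response High.
Country B against Medium: payoffs -1, -2, 0, 4 → best response Embargo.
Country B against High: payoffs 6, -6, -5, -4 → best response Low.
Country B against Embargo: payoffs -6, 8, -4, -1 → best response Medium.
Mutual best responses: (High, Low); (Embargo, Medium).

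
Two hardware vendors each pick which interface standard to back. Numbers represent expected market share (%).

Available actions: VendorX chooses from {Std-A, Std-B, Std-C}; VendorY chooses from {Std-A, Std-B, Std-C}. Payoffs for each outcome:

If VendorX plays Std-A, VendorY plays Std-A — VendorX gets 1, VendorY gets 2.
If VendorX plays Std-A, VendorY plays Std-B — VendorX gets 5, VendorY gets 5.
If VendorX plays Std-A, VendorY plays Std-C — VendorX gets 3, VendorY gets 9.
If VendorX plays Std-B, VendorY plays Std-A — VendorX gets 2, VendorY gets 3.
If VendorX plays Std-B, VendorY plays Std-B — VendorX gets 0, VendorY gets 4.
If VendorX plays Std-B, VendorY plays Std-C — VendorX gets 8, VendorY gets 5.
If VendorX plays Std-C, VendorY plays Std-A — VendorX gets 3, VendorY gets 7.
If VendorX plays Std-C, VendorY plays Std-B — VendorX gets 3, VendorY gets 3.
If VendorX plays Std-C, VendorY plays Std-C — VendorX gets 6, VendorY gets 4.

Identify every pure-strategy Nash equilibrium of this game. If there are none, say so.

The pure Nash equilibria are (Std-B, Std-C), (Std-C, Std-A).

For each player, find the best response to each opponent profile; mutual best responses are the pure NE.
VendorX against Std-A: payoffs 1, 2, 3 → best response Std-C.
VendorX against Std-B: payoffs 5, 0, 3 → best response Std-A.
VendorX against Std-C: payoffs 3, 8, 6 → best response Std-B.
VendorY against Std-A: payoffs 2, 5, 9 → best response Std-C.
VendorY against Std-B: payoffs 3, 4, 5 → best response Std-C.
VendorY against Std-C: payoffs 7, 3, 4 → best response Std-A.
Mutual best responses: (Std-B, Std-C); (Std-C, Std-A).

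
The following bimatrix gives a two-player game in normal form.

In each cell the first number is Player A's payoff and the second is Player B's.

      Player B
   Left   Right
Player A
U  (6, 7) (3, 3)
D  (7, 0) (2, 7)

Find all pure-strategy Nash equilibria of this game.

Check each profile: it is a Nash equilibrium iff no player can strictly gain by switching unilaterally.
(U, Left): Player A can switch to D (6 → 7). Not NE.
(U, Right): Player B can switch to Left (3 → 7). Not NE.
(D, Left): Player B can switch to Right (0 → 7). Not NE.
(D, Right): Player A can switch to U (2 → 3). Not NE.

This game has no pure Nash equilibrium.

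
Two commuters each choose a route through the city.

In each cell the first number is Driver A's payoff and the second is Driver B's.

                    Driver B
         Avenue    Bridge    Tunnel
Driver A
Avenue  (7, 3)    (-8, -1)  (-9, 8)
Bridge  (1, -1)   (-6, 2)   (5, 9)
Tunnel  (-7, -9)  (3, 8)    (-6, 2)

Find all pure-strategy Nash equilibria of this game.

(Avenue, Avenue): Driver B can switch to Tunnel (3 → 8). Not NE.
(Avenue, Bridge): Driver A can switch to Bridge (-8 → -6). Not NE.
(Avenue, Tunnel): Driver A can switch to Bridge (-9 → 5). Not NE.
(Bridge, Avenue): Driver A can switch to Avenue (1 → 7). Not NE.
(Bridge, Bridge): Driver A can switch to Tunnel (-6 → 3). Not NE.
(Bridge, Tunnel): Driver A gets 5, best alternative -6; Driver B gets 9, best alternative 2. No profitable deviation — NE.
(Tunnel, Avenue): Driver A can switch to Avenue (-7 → 7). Not NE.
(Tunnel, Bridge): Driver A gets 3, best alternative -6; Driver B gets 8, best alternative 2. No profitable deviation — NE.
(Tunnel, Tunnel): Driver A can switch to Bridge (-6 → 5). Not NE.

Pure-strategy Nash equilibria: (Bridge, Tunnel) and (Tunnel, Bridge)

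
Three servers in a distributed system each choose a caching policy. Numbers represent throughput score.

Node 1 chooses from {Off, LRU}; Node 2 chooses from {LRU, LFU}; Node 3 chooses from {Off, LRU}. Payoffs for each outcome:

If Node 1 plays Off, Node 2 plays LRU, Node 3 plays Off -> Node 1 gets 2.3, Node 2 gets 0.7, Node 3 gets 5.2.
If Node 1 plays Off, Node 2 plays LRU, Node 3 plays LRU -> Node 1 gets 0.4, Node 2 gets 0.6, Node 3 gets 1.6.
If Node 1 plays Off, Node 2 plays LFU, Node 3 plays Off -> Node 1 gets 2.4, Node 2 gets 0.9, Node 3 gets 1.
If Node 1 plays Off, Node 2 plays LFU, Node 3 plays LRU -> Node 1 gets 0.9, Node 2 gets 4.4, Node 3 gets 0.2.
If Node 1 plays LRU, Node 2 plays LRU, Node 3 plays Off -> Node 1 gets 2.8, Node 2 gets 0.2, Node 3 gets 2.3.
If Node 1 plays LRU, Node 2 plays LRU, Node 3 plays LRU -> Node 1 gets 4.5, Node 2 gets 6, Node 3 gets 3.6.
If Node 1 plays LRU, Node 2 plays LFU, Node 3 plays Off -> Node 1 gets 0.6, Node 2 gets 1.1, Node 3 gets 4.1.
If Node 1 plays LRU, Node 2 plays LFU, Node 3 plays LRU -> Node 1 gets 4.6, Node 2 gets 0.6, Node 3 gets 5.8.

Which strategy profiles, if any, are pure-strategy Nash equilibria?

Check each profile: it is a Nash equilibrium iff no player can strictly gain by switching unilaterally.
(Off, LRU, Off): Node 1 can switch to LRU (2.3 → 2.8). Not NE.
(Off, LRU, LRU): Node 1 can switch to LRU (0.4 → 4.5). Not NE.
(Off, LFU, Off): Node 1 gets 2.4, best alternative 0.6; Node 2 gets 0.9, best alternative 0.7; Node 3 gets 1, best alternative 0.2. No profitable deviation — NE.
(Off, LFU, LRU): Node 1 can switch to LRU (0.9 → 4.6). Not NE.
(LRU, LRU, Off): Node 2 can switch to LFU (0.2 → 1.1). Not NE.
(LRU, LRU, LRU): Node 1 gets 4.5, best alternative 0.4; Node 2 gets 6, best alternative 0.6; Node 3 gets 3.6, best alternative 2.3. No profitable deviation — NE.
(LRU, LFU, Off): Node 1 can switch to Off (0.6 → 2.4). Not NE.
(LRU, LFU, LRU): Node 2 can switch to LRU (0.6 → 6). Not NE.

(Off, LFU, Off), (LRU, LRU, LRU)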